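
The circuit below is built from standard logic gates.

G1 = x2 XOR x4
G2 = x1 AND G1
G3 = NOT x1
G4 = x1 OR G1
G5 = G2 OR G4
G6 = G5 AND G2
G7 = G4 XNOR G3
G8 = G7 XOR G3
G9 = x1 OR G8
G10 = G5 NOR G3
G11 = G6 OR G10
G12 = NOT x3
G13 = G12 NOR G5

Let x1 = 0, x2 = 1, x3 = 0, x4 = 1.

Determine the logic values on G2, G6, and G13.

G2 = 0  G6 = 0  G13 = 0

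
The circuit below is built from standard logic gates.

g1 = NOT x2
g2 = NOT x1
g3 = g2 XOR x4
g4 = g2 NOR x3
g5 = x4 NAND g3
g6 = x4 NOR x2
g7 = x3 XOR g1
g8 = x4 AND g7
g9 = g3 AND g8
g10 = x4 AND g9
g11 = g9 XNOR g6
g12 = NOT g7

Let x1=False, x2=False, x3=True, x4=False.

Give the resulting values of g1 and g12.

g1 = NOT x2 = NOT False = True
g7 = x3 XOR g1 = True XOR True = False
g12 = NOT g7 = NOT False = True

g1 = True, g12 = True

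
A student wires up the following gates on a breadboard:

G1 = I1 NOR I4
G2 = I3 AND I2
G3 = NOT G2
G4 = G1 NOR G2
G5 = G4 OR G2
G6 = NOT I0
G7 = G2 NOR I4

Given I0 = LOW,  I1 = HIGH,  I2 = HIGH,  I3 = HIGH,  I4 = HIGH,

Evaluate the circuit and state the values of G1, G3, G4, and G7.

G1 = LOW, G3 = LOW, G4 = LOW, G7 = LOW

G1 = I1 NOR I4 = HIGH NOR HIGH = LOW
G2 = I3 AND I2 = HIGH AND HIGH = HIGH
G3 = NOT G2 = NOT HIGH = LOW
G4 = G1 NOR G2 = LOW NOR HIGH = LOW
G7 = G2 NOR I4 = HIGH NOR HIGH = LOW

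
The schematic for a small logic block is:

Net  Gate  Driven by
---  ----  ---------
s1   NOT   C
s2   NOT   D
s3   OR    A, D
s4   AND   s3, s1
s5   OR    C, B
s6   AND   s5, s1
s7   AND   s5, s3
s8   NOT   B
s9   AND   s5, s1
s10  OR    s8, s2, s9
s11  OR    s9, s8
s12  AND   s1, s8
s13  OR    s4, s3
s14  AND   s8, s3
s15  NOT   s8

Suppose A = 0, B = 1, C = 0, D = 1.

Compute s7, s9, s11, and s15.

s7 = 1, s9 = 1, s11 = 1, s15 = 1

s1 = NOT C = NOT 0 = 1
s3 = A OR D = 0 OR 1 = 1
s5 = C OR B = 0 OR 1 = 1
s7 = s5 AND s3 = 1 AND 1 = 1
s8 = NOT B = NOT 1 = 0
s9 = s5 AND s1 = 1 AND 1 = 1
s11 = s9 OR s8 = 1 OR 0 = 1
s15 = NOT s8 = NOT 0 = 1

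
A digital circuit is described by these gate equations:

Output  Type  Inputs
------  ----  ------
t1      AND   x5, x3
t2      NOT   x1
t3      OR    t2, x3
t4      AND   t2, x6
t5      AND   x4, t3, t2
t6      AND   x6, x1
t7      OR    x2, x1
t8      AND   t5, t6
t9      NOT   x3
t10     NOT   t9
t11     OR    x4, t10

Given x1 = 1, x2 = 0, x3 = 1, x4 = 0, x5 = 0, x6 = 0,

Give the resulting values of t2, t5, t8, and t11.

t2 = NOT x1 = NOT 1 = 0
t3 = t2 OR x3 = 0 OR 1 = 1
t5 = x4 AND t3 AND t2 = 0 AND 1 AND 0 = 0
t6 = x6 AND x1 = 0 AND 1 = 0
t8 = t5 AND t6 = 0 AND 0 = 0
t9 = NOT x3 = NOT 1 = 0
t10 = NOT t9 = NOT 0 = 1
t11 = x4 OR t10 = 0 OR 1 = 1

t2 = 0  t5 = 0  t8 = 0  t11 = 1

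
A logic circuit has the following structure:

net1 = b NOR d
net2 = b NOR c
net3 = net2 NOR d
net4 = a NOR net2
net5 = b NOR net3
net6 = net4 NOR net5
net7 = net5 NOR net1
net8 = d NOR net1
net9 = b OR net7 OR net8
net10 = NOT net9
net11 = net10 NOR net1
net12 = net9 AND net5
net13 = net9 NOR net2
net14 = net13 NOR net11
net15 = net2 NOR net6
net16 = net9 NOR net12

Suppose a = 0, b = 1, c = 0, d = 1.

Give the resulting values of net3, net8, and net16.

net3 = 0; net8 = 0; net16 = 0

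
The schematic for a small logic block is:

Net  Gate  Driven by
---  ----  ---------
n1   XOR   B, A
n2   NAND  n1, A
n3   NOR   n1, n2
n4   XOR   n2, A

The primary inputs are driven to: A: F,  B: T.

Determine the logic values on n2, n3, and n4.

n2 = T; n3 = F; n4 = T

n1 = B XOR A = T XOR F = T
n2 = n1 NAND A = T NAND F = T
n3 = n1 NOR n2 = T NOR T = F
n4 = n2 XOR A = T XOR F = T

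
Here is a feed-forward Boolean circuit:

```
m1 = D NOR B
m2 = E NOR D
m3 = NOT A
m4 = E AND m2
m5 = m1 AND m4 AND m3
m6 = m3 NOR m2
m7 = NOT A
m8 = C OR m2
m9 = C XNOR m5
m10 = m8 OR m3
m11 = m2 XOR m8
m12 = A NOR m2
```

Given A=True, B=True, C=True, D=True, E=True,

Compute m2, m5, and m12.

m1 = D NOR B = True NOR True = False
m2 = E NOR D = True NOR True = False
m3 = NOT A = NOT True = False
m4 = E AND m2 = True AND False = False
m5 = m1 AND m4 AND m3 = False AND False AND False = False
m12 = A NOR m2 = True NOR False = False

m2 = False, m5 = False, m12 = False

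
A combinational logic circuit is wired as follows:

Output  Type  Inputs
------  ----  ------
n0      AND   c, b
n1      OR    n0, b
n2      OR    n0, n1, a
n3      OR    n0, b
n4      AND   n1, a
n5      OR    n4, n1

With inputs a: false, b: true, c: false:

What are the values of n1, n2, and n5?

n1 = true; n2 = true; n5 = true

n0 = c AND b = false AND true = false
n1 = n0 OR b = false OR true = true
n2 = n0 OR n1 OR a = false OR true OR false = true
n4 = n1 AND a = true AND false = false
n5 = n4 OR n1 = false OR true = true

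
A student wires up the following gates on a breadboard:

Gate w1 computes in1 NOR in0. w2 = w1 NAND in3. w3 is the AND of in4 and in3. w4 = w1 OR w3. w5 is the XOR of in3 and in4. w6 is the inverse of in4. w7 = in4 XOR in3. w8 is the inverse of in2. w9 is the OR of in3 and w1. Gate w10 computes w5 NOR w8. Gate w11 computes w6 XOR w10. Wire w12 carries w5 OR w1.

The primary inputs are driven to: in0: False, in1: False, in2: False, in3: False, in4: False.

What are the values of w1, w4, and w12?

w1 = True  w4 = True  w12 = True

w1 = in1 NOR in0 = False NOR False = True
w3 = in4 AND in3 = False AND False = False
w4 = w1 OR w3 = True OR False = True
w5 = in3 XOR in4 = False XOR False = False
w12 = w5 OR w1 = False OR True = True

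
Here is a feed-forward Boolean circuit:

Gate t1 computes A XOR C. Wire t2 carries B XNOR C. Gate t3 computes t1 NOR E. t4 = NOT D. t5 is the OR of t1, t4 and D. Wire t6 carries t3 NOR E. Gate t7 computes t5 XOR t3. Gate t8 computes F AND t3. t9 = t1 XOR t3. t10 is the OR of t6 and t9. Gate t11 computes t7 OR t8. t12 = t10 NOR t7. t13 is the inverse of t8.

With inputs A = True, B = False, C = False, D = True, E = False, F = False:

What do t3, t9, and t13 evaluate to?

t1 = A XOR C = True XOR False = True
t3 = t1 NOR E = True NOR False = False
t8 = F AND t3 = False AND False = False
t9 = t1 XOR t3 = True XOR False = True
t13 = NOT t8 = NOT False = True

t3 = False  t9 = True  t13 = True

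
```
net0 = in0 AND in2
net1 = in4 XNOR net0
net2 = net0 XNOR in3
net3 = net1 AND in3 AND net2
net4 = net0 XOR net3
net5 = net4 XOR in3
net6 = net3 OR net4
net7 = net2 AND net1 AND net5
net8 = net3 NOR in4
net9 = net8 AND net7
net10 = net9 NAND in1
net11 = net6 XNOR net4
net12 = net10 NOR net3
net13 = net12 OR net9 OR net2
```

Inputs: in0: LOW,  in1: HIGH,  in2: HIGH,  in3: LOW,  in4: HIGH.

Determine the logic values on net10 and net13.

net10 = HIGH  net13 = HIGH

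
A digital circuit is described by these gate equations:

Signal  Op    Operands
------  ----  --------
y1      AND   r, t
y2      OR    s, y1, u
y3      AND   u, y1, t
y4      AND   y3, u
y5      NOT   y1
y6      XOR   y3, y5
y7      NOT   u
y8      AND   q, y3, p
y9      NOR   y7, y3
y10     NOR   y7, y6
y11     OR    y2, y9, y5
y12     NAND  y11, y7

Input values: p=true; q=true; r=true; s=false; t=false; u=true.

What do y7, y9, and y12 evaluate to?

y7 = false  y9 = true  y12 = true

y1 = r AND t = true AND false = false
y2 = s OR y1 OR u = false OR false OR true = true
y3 = u AND y1 AND t = true AND false AND false = false
y5 = NOT y1 = NOT false = true
y7 = NOT u = NOT true = false
y9 = y7 NOR y3 = false NOR false = true
y11 = y2 OR y9 OR y5 = true OR true OR true = true
y12 = y11 NAND y7 = true NAND false = true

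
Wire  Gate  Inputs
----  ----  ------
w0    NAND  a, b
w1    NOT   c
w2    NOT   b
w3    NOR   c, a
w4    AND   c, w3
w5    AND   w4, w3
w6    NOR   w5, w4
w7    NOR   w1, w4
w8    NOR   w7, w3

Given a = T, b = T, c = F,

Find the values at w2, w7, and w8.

w2 = F; w7 = F; w8 = T

w1 = NOT c = NOT F = T
w2 = NOT b = NOT T = F
w3 = c NOR a = F NOR T = F
w4 = c AND w3 = F AND F = F
w7 = w1 NOR w4 = T NOR F = F
w8 = w7 NOR w3 = F NOR F = T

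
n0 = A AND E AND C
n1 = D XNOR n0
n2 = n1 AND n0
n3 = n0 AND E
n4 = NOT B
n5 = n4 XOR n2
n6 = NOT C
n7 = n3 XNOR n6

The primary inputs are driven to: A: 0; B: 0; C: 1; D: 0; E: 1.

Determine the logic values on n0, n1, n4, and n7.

n0 = 0, n1 = 1, n4 = 1, n7 = 1

n0 = A AND E AND C = 0 AND 1 AND 1 = 0
n1 = D XNOR n0 = 0 XNOR 0 = 1
n3 = n0 AND E = 0 AND 1 = 0
n4 = NOT B = NOT 0 = 1
n6 = NOT C = NOT 1 = 0
n7 = n3 XNOR n6 = 0 XNOR 0 = 1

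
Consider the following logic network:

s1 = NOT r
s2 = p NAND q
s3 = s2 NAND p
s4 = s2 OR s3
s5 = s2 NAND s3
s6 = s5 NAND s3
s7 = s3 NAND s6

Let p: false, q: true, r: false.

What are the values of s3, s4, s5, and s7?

s3 = true  s4 = true  s5 = false  s7 = false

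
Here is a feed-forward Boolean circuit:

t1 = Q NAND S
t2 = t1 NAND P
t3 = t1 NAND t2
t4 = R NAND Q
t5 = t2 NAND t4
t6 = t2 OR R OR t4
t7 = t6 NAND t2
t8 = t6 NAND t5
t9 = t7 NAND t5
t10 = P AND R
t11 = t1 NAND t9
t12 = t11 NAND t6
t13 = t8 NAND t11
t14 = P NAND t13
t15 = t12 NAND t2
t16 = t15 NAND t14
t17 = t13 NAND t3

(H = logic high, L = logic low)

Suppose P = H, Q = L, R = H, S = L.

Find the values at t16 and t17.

t1 = Q NAND S = L NAND L = H
t2 = t1 NAND P = H NAND H = L
t3 = t1 NAND t2 = H NAND L = H
t4 = R NAND Q = H NAND L = H
t5 = t2 NAND t4 = L NAND H = H
t6 = t2 OR R OR t4 = L OR H OR H = H
t7 = t6 NAND t2 = H NAND L = H
t8 = t6 NAND t5 = H NAND H = L
t9 = t7 NAND t5 = H NAND H = L
t11 = t1 NAND t9 = H NAND L = H
t12 = t11 NAND t6 = H NAND H = L
t13 = t8 NAND t11 = L NAND H = H
t14 = P NAND t13 = H NAND H = L
t15 = t12 NAND t2 = L NAND L = H
t16 = t15 NAND t14 = H NAND L = H
t17 = t13 NAND t3 = H NAND H = L

t16 = H, t17 = L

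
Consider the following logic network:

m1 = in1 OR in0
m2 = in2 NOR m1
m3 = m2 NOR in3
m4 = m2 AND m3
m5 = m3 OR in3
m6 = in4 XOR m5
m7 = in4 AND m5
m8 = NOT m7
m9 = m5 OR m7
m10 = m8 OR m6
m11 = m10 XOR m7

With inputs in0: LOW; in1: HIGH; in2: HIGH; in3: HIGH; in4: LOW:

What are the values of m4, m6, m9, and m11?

m1 = in1 OR in0 = HIGH OR LOW = HIGH
m2 = in2 NOR m1 = HIGH NOR HIGH = LOW
m3 = m2 NOR in3 = LOW NOR HIGH = LOW
m4 = m2 AND m3 = LOW AND LOW = LOW
m5 = m3 OR in3 = LOW OR HIGH = HIGH
m6 = in4 XOR m5 = LOW XOR HIGH = HIGH
m7 = in4 AND m5 = LOW AND HIGH = LOW
m8 = NOT m7 = NOT LOW = HIGH
m9 = m5 OR m7 = HIGH OR LOW = HIGH
m10 = m8 OR m6 = HIGH OR HIGH = HIGH
m11 = m10 XOR m7 = HIGH XOR LOW = HIGH

m4 = LOW, m6 = HIGH, m9 = HIGH, m11 = HIGH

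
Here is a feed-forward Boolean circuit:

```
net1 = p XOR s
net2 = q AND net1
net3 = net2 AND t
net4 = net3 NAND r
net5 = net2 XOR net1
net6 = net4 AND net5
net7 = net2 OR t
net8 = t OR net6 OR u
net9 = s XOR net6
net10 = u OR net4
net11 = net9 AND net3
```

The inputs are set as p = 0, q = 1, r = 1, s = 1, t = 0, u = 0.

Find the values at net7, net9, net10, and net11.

net1 = p XOR s = 0 XOR 1 = 1
net2 = q AND net1 = 1 AND 1 = 1
net3 = net2 AND t = 1 AND 0 = 0
net4 = net3 NAND r = 0 NAND 1 = 1
net5 = net2 XOR net1 = 1 XOR 1 = 0
net6 = net4 AND net5 = 1 AND 0 = 0
net7 = net2 OR t = 1 OR 0 = 1
net9 = s XOR net6 = 1 XOR 0 = 1
net10 = u OR net4 = 0 OR 1 = 1
net11 = net9 AND net3 = 1 AND 0 = 0

net7 = 1; net9 = 1; net10 = 1; net11 = 0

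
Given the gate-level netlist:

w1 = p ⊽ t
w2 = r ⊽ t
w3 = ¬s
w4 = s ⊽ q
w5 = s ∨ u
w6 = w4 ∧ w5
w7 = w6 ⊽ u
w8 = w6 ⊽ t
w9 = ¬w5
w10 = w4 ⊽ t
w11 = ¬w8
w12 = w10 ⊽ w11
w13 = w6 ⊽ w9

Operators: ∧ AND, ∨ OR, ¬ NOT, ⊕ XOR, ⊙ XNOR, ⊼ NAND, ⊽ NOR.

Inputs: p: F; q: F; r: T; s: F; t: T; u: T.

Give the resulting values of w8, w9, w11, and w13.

w4 = s NOR q = F NOR F = T
w5 = s OR u = F OR T = T
w6 = w4 AND w5 = T AND T = T
w8 = w6 NOR t = T NOR T = F
w9 = NOT w5 = NOT T = F
w11 = NOT w8 = NOT F = T
w13 = w6 NOR w9 = T NOR F = F

w8 = F; w9 = F; w11 = T; w13 = F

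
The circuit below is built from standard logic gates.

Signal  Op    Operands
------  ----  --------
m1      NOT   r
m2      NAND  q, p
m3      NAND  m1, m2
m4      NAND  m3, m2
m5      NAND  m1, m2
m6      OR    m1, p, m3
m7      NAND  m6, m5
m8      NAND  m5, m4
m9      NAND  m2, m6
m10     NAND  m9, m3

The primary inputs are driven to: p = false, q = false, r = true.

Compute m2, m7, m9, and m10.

m1 = NOT r = NOT true = false
m2 = q NAND p = false NAND false = true
m3 = m1 NAND m2 = false NAND true = true
m5 = m1 NAND m2 = false NAND true = true
m6 = m1 OR p OR m3 = false OR false OR true = true
m7 = m6 NAND m5 = true NAND true = false
m9 = m2 NAND m6 = true NAND true = false
m10 = m9 NAND m3 = false NAND true = true

m2 = true; m7 = false; m9 = false; m10 = true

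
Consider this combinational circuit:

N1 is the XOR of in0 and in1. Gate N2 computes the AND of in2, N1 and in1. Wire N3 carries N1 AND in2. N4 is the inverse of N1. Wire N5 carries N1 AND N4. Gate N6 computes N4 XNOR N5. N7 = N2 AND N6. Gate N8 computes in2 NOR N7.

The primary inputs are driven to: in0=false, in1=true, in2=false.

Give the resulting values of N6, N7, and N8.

N6 = true; N7 = false; N8 = true

N1 = in0 XOR in1 = false XOR true = true
N2 = in2 AND N1 AND in1 = false AND true AND true = false
N4 = NOT N1 = NOT true = false
N5 = N1 AND N4 = true AND false = false
N6 = N4 XNOR N5 = false XNOR false = true
N7 = N2 AND N6 = false AND true = false
N8 = in2 NOR N7 = false NOR false = true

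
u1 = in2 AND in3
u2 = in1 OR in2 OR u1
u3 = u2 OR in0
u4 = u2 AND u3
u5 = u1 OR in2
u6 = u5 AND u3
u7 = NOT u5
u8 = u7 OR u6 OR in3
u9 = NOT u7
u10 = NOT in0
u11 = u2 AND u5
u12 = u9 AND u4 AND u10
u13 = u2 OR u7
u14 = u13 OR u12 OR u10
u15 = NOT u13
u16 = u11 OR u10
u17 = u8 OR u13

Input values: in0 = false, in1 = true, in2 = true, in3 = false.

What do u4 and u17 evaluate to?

u1 = in2 AND in3 = true AND false = false
u2 = in1 OR in2 OR u1 = true OR true OR false = true
u3 = u2 OR in0 = true OR false = true
u4 = u2 AND u3 = true AND true = true
u5 = u1 OR in2 = false OR true = true
u6 = u5 AND u3 = true AND true = true
u7 = NOT u5 = NOT true = false
u8 = u7 OR u6 OR in3 = false OR true OR false = true
u13 = u2 OR u7 = true OR false = true
u17 = u8 OR u13 = true OR true = true

u4 = true, u17 = true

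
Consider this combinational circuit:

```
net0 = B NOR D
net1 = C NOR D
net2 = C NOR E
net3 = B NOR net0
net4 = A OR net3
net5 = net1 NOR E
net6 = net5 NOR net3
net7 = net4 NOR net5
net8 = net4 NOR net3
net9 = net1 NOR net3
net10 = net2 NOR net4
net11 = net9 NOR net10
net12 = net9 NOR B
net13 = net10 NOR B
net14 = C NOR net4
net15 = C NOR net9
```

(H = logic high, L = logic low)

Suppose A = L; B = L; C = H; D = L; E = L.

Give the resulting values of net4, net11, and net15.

net4 = L, net11 = L, net15 = L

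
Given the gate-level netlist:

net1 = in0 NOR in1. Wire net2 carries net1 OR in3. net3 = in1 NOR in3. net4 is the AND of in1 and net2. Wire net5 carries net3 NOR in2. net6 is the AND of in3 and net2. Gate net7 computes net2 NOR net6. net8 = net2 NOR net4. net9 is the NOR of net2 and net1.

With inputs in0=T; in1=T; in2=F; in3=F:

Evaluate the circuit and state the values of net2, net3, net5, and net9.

net1 = in0 NOR in1 = T NOR T = F
net2 = net1 OR in3 = F OR F = F
net3 = in1 NOR in3 = T NOR F = F
net5 = net3 NOR in2 = F NOR F = T
net9 = net2 NOR net1 = F NOR F = T

net2 = F  net3 = F  net5 = T  net9 = T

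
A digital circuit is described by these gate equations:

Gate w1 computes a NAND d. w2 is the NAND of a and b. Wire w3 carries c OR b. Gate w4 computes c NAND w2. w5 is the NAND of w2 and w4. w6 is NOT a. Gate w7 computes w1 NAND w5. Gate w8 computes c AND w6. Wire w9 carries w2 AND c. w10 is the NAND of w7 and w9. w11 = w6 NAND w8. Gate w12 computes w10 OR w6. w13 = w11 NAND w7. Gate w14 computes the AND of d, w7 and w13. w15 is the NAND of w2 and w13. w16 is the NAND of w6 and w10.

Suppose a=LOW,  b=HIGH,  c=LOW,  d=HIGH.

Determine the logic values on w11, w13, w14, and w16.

w11 = HIGH, w13 = LOW, w14 = LOW, w16 = LOW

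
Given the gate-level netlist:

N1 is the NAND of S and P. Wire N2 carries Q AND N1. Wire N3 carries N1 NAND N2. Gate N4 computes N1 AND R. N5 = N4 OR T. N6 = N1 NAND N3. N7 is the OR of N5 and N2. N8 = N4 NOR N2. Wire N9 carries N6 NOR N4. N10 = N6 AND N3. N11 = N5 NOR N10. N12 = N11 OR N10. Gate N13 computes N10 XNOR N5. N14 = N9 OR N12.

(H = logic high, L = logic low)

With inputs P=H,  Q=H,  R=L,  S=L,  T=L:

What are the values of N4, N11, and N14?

N4 = L, N11 = H, N14 = H

N1 = S NAND P = L NAND H = H
N2 = Q AND N1 = H AND H = H
N3 = N1 NAND N2 = H NAND H = L
N4 = N1 AND R = H AND L = L
N5 = N4 OR T = L OR L = L
N6 = N1 NAND N3 = H NAND L = H
N9 = N6 NOR N4 = H NOR L = L
N10 = N6 AND N3 = H AND L = L
N11 = N5 NOR N10 = L NOR L = H
N12 = N11 OR N10 = H OR L = H
N14 = N9 OR N12 = L OR H = H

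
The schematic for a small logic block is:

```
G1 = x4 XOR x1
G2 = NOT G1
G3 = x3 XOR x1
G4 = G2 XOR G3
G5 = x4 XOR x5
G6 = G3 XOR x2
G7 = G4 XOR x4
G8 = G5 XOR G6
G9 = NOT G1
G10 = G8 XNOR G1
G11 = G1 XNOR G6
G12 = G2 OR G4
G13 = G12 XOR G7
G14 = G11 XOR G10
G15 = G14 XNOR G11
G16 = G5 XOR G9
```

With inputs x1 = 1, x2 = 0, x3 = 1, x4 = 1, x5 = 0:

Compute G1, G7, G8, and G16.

G1 = 0, G7 = 0, G8 = 1, G16 = 0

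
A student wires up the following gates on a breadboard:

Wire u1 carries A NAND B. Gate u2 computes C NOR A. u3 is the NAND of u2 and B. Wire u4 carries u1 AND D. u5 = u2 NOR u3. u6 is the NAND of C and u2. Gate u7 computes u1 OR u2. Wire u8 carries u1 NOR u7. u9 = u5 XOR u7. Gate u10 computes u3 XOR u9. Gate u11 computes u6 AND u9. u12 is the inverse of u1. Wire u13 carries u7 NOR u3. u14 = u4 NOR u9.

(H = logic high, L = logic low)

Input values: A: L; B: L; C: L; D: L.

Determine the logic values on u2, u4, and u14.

u2 = H, u4 = L, u14 = L

u1 = A NAND B = L NAND L = H
u2 = C NOR A = L NOR L = H
u3 = u2 NAND B = H NAND L = H
u4 = u1 AND D = H AND L = L
u5 = u2 NOR u3 = H NOR H = L
u7 = u1 OR u2 = H OR H = H
u9 = u5 XOR u7 = L XOR H = H
u14 = u4 NOR u9 = L NOR H = L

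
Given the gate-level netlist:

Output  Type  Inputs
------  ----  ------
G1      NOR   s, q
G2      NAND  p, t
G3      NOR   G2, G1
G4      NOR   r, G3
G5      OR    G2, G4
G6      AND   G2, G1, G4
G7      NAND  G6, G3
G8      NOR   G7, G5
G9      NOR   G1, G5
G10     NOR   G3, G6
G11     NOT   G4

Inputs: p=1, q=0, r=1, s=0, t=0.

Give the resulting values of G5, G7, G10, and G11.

G1 = s NOR q = 0 NOR 0 = 1
G2 = p NAND t = 1 NAND 0 = 1
G3 = G2 NOR G1 = 1 NOR 1 = 0
G4 = r NOR G3 = 1 NOR 0 = 0
G5 = G2 OR G4 = 1 OR 0 = 1
G6 = G2 AND G1 AND G4 = 1 AND 1 AND 0 = 0
G7 = G6 NAND G3 = 0 NAND 0 = 1
G10 = G3 NOR G6 = 0 NOR 0 = 1
G11 = NOT G4 = NOT 0 = 1

G5 = 1, G7 = 1, G10 = 1, G11 = 1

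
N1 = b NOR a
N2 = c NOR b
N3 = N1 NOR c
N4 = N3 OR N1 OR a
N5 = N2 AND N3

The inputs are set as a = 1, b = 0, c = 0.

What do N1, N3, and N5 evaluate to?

N1 = 0  N3 = 1  N5 = 1

N1 = b NOR a = 0 NOR 1 = 0
N2 = c NOR b = 0 NOR 0 = 1
N3 = N1 NOR c = 0 NOR 0 = 1
N5 = N2 AND N3 = 1 AND 1 = 1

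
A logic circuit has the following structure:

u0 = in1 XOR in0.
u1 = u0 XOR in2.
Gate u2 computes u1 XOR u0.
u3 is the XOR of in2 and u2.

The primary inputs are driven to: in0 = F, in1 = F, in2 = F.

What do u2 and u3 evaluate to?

u2 = F; u3 = F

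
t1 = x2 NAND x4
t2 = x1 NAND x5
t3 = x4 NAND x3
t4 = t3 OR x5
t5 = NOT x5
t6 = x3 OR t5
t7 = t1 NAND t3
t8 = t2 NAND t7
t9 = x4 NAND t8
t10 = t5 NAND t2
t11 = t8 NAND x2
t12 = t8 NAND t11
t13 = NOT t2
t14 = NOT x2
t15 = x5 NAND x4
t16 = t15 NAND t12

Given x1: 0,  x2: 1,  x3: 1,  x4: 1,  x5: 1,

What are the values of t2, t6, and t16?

t2 = 1, t6 = 1, t16 = 1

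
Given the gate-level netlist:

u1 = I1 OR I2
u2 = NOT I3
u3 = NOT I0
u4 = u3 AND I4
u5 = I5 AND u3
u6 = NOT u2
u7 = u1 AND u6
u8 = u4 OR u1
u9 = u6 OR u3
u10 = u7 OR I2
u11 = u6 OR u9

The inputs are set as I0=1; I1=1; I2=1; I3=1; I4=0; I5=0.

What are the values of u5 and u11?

u2 = NOT I3 = NOT 1 = 0
u3 = NOT I0 = NOT 1 = 0
u5 = I5 AND u3 = 0 AND 0 = 0
u6 = NOT u2 = NOT 0 = 1
u9 = u6 OR u3 = 1 OR 0 = 1
u11 = u6 OR u9 = 1 OR 1 = 1

u5 = 0, u11 = 1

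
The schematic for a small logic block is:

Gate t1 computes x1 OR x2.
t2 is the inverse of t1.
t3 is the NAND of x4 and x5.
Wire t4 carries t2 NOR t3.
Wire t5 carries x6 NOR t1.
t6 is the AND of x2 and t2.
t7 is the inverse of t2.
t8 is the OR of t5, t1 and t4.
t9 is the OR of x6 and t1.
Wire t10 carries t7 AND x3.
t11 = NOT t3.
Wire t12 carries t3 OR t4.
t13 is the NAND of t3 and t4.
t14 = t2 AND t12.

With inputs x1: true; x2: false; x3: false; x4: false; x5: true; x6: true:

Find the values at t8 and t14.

t8 = true  t14 = false

t1 = x1 OR x2 = true OR false = true
t2 = NOT t1 = NOT true = false
t3 = x4 NAND x5 = false NAND true = true
t4 = t2 NOR t3 = false NOR true = false
t5 = x6 NOR t1 = true NOR true = false
t8 = t5 OR t1 OR t4 = false OR true OR false = true
t12 = t3 OR t4 = true OR false = true
t14 = t2 AND t12 = false AND true = false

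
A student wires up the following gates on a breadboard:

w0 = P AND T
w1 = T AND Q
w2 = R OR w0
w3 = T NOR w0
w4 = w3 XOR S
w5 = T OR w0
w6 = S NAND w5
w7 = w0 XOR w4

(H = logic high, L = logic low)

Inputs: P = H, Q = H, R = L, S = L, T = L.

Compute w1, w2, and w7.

w1 = L, w2 = L, w7 = H

w0 = P AND T = H AND L = L
w1 = T AND Q = L AND H = L
w2 = R OR w0 = L OR L = L
w3 = T NOR w0 = L NOR L = H
w4 = w3 XOR S = H XOR L = H
w7 = w0 XOR w4 = L XOR H = H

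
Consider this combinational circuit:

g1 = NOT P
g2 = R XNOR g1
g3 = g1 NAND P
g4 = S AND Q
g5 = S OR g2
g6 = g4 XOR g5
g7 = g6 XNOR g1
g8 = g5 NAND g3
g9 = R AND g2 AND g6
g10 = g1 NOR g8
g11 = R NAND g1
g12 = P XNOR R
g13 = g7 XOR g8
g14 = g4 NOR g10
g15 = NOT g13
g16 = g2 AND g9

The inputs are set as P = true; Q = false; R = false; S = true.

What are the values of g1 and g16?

g1 = false, g16 = false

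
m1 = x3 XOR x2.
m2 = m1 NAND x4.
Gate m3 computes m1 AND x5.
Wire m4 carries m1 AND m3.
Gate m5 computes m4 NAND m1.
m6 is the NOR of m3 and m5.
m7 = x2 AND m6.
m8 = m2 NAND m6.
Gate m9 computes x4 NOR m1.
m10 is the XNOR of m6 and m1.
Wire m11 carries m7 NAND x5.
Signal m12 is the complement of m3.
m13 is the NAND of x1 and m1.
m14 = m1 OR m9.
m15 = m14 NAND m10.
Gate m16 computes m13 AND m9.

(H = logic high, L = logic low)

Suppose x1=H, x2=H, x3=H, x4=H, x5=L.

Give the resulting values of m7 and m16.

m7 = L; m16 = L

m1 = x3 XOR x2 = H XOR H = L
m3 = m1 AND x5 = L AND L = L
m4 = m1 AND m3 = L AND L = L
m5 = m4 NAND m1 = L NAND L = H
m6 = m3 NOR m5 = L NOR H = L
m7 = x2 AND m6 = H AND L = L
m9 = x4 NOR m1 = H NOR L = L
m13 = x1 NAND m1 = H NAND L = H
m16 = m13 AND m9 = H AND L = L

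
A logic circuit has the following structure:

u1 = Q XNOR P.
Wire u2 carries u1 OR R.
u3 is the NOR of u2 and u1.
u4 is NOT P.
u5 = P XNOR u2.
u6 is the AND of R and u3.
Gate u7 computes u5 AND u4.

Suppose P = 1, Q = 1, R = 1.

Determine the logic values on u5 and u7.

u5 = 1, u7 = 0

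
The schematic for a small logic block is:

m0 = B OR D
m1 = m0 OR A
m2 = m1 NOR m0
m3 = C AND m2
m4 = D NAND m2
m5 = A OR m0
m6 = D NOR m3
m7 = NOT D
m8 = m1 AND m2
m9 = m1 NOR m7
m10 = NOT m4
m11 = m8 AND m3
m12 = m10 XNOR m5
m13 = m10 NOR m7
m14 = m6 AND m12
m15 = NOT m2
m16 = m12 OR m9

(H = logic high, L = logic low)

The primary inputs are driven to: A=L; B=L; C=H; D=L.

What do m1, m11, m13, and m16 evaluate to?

m0 = B OR D = L OR L = L
m1 = m0 OR A = L OR L = L
m2 = m1 NOR m0 = L NOR L = H
m3 = C AND m2 = H AND H = H
m4 = D NAND m2 = L NAND H = H
m5 = A OR m0 = L OR L = L
m7 = NOT D = NOT L = H
m8 = m1 AND m2 = L AND H = L
m9 = m1 NOR m7 = L NOR H = L
m10 = NOT m4 = NOT H = L
m11 = m8 AND m3 = L AND H = L
m12 = m10 XNOR m5 = L XNOR L = H
m13 = m10 NOR m7 = L NOR H = L
m16 = m12 OR m9 = H OR L = H

m1 = L, m11 = L, m13 = L, m16 = H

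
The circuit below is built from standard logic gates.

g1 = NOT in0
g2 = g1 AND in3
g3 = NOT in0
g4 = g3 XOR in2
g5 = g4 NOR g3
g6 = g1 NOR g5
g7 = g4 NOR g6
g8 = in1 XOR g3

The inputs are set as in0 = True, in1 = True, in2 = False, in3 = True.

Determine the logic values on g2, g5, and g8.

g1 = NOT in0 = NOT True = False
g2 = g1 AND in3 = False AND True = False
g3 = NOT in0 = NOT True = False
g4 = g3 XOR in2 = False XOR False = False
g5 = g4 NOR g3 = False NOR False = True
g8 = in1 XOR g3 = True XOR False = True

g2 = False; g5 = True; g8 = True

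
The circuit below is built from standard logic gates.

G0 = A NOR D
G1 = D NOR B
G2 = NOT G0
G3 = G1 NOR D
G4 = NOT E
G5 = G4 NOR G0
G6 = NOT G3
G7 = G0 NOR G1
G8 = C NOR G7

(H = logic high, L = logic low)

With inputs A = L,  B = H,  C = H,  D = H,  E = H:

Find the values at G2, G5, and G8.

G2 = H  G5 = H  G8 = L

G0 = A NOR D = L NOR H = L
G1 = D NOR B = H NOR H = L
G2 = NOT G0 = NOT L = H
G4 = NOT E = NOT H = L
G5 = G4 NOR G0 = L NOR L = H
G7 = G0 NOR G1 = L NOR L = H
G8 = C NOR G7 = H NOR H = L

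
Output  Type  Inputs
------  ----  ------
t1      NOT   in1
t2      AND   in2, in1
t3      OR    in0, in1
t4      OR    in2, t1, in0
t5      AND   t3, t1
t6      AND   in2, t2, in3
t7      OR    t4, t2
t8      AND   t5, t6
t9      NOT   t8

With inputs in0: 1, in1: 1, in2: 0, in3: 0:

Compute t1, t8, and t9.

t1 = NOT in1 = NOT 1 = 0
t2 = in2 AND in1 = 0 AND 1 = 0
t3 = in0 OR in1 = 1 OR 1 = 1
t5 = t3 AND t1 = 1 AND 0 = 0
t6 = in2 AND t2 AND in3 = 0 AND 0 AND 0 = 0
t8 = t5 AND t6 = 0 AND 0 = 0
t9 = NOT t8 = NOT 0 = 1

t1 = 0, t8 = 0, t9 = 1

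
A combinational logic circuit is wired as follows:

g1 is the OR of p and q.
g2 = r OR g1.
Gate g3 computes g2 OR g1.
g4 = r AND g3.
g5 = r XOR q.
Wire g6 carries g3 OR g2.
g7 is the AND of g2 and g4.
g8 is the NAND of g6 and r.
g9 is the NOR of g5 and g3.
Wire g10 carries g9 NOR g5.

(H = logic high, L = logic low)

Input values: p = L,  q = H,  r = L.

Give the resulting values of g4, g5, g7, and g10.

g4 = L; g5 = H; g7 = L; g10 = L

g1 = p OR q = L OR H = H
g2 = r OR g1 = L OR H = H
g3 = g2 OR g1 = H OR H = H
g4 = r AND g3 = L AND H = L
g5 = r XOR q = L XOR H = H
g7 = g2 AND g4 = H AND L = L
g9 = g5 NOR g3 = H NOR H = L
g10 = g9 NOR g5 = L NOR H = L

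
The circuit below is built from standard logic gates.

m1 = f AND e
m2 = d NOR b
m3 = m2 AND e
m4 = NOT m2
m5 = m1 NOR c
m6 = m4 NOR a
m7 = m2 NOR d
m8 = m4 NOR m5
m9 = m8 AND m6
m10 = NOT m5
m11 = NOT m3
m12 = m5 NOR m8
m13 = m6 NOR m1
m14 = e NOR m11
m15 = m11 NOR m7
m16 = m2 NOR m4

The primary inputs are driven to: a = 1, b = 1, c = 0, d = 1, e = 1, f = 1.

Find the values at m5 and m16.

m5 = 0; m16 = 0

m1 = f AND e = 1 AND 1 = 1
m2 = d NOR b = 1 NOR 1 = 0
m4 = NOT m2 = NOT 0 = 1
m5 = m1 NOR c = 1 NOR 0 = 0
m16 = m2 NOR m4 = 0 NOR 1 = 0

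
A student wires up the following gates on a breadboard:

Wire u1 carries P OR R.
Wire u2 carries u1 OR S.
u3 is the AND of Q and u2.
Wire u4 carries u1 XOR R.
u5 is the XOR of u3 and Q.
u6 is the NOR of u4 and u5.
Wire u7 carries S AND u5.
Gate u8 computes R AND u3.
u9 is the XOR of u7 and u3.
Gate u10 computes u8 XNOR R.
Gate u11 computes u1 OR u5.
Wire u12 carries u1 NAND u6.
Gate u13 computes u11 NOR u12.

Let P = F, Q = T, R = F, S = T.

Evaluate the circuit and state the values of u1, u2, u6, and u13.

u1 = P OR R = F OR F = F
u2 = u1 OR S = F OR T = T
u3 = Q AND u2 = T AND T = T
u4 = u1 XOR R = F XOR F = F
u5 = u3 XOR Q = T XOR T = F
u6 = u4 NOR u5 = F NOR F = T
u11 = u1 OR u5 = F OR F = F
u12 = u1 NAND u6 = F NAND T = T
u13 = u11 NOR u12 = F NOR T = F

u1 = F  u2 = T  u6 = T  u13 = F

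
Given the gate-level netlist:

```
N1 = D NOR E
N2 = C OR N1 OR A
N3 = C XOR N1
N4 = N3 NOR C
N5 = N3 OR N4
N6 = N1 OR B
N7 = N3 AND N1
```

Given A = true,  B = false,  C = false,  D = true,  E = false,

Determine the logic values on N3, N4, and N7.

N3 = false, N4 = true, N7 = false

N1 = D NOR E = true NOR false = false
N3 = C XOR N1 = false XOR false = false
N4 = N3 NOR C = false NOR false = true
N7 = N3 AND N1 = false AND false = false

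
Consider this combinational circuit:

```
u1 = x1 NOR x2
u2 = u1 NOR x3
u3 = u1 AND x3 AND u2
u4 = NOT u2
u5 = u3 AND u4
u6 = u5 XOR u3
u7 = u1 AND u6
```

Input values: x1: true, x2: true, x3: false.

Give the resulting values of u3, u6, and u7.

u1 = x1 NOR x2 = true NOR true = false
u2 = u1 NOR x3 = false NOR false = true
u3 = u1 AND x3 AND u2 = false AND false AND true = false
u4 = NOT u2 = NOT true = false
u5 = u3 AND u4 = false AND false = false
u6 = u5 XOR u3 = false XOR false = false
u7 = u1 AND u6 = false AND false = false

u3 = false  u6 = false  u7 = false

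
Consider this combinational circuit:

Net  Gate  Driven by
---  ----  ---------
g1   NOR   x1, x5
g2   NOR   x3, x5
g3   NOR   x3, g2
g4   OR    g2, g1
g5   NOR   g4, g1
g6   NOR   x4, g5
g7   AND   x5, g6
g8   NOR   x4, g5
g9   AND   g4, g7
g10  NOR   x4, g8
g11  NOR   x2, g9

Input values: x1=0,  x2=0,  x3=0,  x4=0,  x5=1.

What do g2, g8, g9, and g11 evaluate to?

g2 = 0, g8 = 0, g9 = 0, g11 = 1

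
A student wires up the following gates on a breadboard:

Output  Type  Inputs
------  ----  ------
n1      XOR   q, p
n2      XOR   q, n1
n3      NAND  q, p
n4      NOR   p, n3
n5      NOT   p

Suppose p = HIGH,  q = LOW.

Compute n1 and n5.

n1 = HIGH, n5 = LOW

n1 = q XOR p = LOW XOR HIGH = HIGH
n5 = NOT p = NOT HIGH = LOW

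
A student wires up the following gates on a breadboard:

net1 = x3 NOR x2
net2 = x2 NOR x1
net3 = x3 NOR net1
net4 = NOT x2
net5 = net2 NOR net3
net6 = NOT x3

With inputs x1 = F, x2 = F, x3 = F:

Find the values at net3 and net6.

net3 = F, net6 = T

net1 = x3 NOR x2 = F NOR F = T
net3 = x3 NOR net1 = F NOR T = F
net6 = NOT x3 = NOT F = T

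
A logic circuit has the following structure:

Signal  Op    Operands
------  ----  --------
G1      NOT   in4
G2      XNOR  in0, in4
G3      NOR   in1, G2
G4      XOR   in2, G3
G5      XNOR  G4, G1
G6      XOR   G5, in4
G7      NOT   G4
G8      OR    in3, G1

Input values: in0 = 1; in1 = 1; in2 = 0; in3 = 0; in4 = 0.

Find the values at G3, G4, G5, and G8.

G1 = NOT in4 = NOT 0 = 1
G2 = in0 XNOR in4 = 1 XNOR 0 = 0
G3 = in1 NOR G2 = 1 NOR 0 = 0
G4 = in2 XOR G3 = 0 XOR 0 = 0
G5 = G4 XNOR G1 = 0 XNOR 1 = 0
G8 = in3 OR G1 = 0 OR 1 = 1

G3 = 0, G4 = 0, G5 = 0, G8 = 1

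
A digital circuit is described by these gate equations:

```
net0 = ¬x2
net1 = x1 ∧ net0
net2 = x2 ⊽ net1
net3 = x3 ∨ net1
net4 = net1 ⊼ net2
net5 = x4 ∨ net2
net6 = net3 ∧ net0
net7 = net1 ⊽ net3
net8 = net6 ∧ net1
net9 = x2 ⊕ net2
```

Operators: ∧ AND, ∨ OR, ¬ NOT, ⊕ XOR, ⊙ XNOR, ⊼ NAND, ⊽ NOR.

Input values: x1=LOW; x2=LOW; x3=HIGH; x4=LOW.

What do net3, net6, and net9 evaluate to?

net0 = NOT x2 = NOT LOW = HIGH
net1 = x1 AND net0 = LOW AND HIGH = LOW
net2 = x2 NOR net1 = LOW NOR LOW = HIGH
net3 = x3 OR net1 = HIGH OR LOW = HIGH
net6 = net3 AND net0 = HIGH AND HIGH = HIGH
net9 = x2 XOR net2 = LOW XOR HIGH = HIGH

net3 = HIGH  net6 = HIGH  net9 = HIGH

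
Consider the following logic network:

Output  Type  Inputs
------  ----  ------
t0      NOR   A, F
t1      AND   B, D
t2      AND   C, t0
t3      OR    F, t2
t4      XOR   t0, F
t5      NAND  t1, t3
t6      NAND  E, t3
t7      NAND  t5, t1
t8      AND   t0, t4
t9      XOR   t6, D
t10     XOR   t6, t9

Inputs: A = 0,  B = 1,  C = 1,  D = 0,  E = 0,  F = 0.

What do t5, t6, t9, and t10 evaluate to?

t5 = 1, t6 = 1, t9 = 1, t10 = 0

t0 = A NOR F = 0 NOR 0 = 1
t1 = B AND D = 1 AND 0 = 0
t2 = C AND t0 = 1 AND 1 = 1
t3 = F OR t2 = 0 OR 1 = 1
t5 = t1 NAND t3 = 0 NAND 1 = 1
t6 = E NAND t3 = 0 NAND 1 = 1
t9 = t6 XOR D = 1 XOR 0 = 1
t10 = t6 XOR t9 = 1 XOR 1 = 0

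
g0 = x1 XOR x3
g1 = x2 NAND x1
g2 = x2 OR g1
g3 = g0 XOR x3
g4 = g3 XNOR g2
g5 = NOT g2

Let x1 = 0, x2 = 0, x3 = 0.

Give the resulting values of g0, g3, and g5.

g0 = 0; g3 = 0; g5 = 0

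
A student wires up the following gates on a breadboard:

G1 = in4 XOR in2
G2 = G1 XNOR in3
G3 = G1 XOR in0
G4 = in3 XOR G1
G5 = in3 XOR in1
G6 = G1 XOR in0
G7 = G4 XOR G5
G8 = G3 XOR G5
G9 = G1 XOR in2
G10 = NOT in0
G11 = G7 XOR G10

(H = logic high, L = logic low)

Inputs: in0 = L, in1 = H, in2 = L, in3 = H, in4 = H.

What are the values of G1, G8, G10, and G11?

G1 = in4 XOR in2 = H XOR L = H
G3 = G1 XOR in0 = H XOR L = H
G4 = in3 XOR G1 = H XOR H = L
G5 = in3 XOR in1 = H XOR H = L
G7 = G4 XOR G5 = L XOR L = L
G8 = G3 XOR G5 = H XOR L = H
G10 = NOT in0 = NOT L = H
G11 = G7 XOR G10 = L XOR H = H

G1 = H  G8 = H  G10 = H  G11 = H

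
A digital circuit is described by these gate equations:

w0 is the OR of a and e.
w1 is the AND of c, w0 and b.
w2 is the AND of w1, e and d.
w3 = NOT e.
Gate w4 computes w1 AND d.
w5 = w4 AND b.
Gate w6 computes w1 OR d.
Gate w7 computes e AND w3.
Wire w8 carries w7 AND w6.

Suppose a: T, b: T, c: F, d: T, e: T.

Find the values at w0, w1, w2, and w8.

w0 = a OR e = T OR T = T
w1 = c AND w0 AND b = F AND T AND T = F
w2 = w1 AND e AND d = F AND T AND T = F
w3 = NOT e = NOT T = F
w6 = w1 OR d = F OR T = T
w7 = e AND w3 = T AND F = F
w8 = w7 AND w6 = F AND T = F

w0 = T, w1 = F, w2 = F, w8 = F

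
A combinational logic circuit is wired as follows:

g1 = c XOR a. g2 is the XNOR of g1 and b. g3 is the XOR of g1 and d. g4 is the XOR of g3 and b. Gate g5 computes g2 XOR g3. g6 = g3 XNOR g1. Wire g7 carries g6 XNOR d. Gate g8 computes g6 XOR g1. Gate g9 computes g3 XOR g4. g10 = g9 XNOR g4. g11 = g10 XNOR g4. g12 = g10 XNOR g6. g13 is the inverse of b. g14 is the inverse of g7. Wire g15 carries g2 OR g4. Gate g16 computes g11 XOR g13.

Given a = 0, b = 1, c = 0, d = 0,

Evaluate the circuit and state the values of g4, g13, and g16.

g4 = 1  g13 = 0  g16 = 1

g1 = c XOR a = 0 XOR 0 = 0
g3 = g1 XOR d = 0 XOR 0 = 0
g4 = g3 XOR b = 0 XOR 1 = 1
g9 = g3 XOR g4 = 0 XOR 1 = 1
g10 = g9 XNOR g4 = 1 XNOR 1 = 1
g11 = g10 XNOR g4 = 1 XNOR 1 = 1
g13 = NOT b = NOT 1 = 0
g16 = g11 XOR g13 = 1 XOR 0 = 1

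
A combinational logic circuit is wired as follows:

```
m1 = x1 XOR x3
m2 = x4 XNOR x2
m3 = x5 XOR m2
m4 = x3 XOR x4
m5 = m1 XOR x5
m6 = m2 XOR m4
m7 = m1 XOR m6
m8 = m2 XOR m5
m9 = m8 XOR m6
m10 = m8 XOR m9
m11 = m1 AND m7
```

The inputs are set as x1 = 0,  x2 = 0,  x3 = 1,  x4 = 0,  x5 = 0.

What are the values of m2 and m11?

m1 = x1 XOR x3 = 0 XOR 1 = 1
m2 = x4 XNOR x2 = 0 XNOR 0 = 1
m4 = x3 XOR x4 = 1 XOR 0 = 1
m6 = m2 XOR m4 = 1 XOR 1 = 0
m7 = m1 XOR m6 = 1 XOR 0 = 1
m11 = m1 AND m7 = 1 AND 1 = 1

m2 = 1; m11 = 1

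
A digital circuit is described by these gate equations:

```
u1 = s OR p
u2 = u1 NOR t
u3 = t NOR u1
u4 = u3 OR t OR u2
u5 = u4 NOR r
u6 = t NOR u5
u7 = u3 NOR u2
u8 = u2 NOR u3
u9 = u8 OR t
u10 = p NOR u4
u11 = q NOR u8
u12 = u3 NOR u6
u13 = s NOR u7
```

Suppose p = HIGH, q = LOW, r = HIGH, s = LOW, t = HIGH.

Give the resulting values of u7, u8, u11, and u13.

u1 = s OR p = LOW OR HIGH = HIGH
u2 = u1 NOR t = HIGH NOR HIGH = LOW
u3 = t NOR u1 = HIGH NOR HIGH = LOW
u7 = u3 NOR u2 = LOW NOR LOW = HIGH
u8 = u2 NOR u3 = LOW NOR LOW = HIGH
u11 = q NOR u8 = LOW NOR HIGH = LOW
u13 = s NOR u7 = LOW NOR HIGH = LOW

u7 = HIGH  u8 = HIGH  u11 = LOW  u13 = LOW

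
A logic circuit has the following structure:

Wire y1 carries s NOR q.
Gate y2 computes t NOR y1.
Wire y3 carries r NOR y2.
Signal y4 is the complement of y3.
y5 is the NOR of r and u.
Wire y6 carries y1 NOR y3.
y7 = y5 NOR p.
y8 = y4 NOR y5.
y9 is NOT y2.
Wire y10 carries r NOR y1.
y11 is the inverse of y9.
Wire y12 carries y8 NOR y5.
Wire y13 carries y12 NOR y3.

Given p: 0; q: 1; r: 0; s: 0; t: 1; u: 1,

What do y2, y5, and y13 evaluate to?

y1 = s NOR q = 0 NOR 1 = 0
y2 = t NOR y1 = 1 NOR 0 = 0
y3 = r NOR y2 = 0 NOR 0 = 1
y4 = NOT y3 = NOT 1 = 0
y5 = r NOR u = 0 NOR 1 = 0
y8 = y4 NOR y5 = 0 NOR 0 = 1
y12 = y8 NOR y5 = 1 NOR 0 = 0
y13 = y12 NOR y3 = 0 NOR 1 = 0

y2 = 0, y5 = 0, y13 = 0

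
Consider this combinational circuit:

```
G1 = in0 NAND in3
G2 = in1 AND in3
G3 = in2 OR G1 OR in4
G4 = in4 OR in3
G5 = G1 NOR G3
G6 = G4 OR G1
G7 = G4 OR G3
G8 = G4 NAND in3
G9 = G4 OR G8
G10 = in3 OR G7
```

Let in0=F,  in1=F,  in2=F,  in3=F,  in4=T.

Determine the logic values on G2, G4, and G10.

G2 = F, G4 = T, G10 = T

G1 = in0 NAND in3 = F NAND F = T
G2 = in1 AND in3 = F AND F = F
G3 = in2 OR G1 OR in4 = F OR T OR T = T
G4 = in4 OR in3 = T OR F = T
G7 = G4 OR G3 = T OR T = T
G10 = in3 OR G7 = F OR T = T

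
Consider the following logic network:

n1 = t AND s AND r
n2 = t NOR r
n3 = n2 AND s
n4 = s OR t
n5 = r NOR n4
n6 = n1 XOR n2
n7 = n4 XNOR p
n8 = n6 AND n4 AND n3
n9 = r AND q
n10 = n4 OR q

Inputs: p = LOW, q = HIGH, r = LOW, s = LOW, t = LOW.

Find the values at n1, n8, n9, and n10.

n1 = t AND s AND r = LOW AND LOW AND LOW = LOW
n2 = t NOR r = LOW NOR LOW = HIGH
n3 = n2 AND s = HIGH AND LOW = LOW
n4 = s OR t = LOW OR LOW = LOW
n6 = n1 XOR n2 = LOW XOR HIGH = HIGH
n8 = n6 AND n4 AND n3 = HIGH AND LOW AND LOW = LOW
n9 = r AND q = LOW AND HIGH = LOW
n10 = n4 OR q = LOW OR HIGH = HIGH

n1 = LOW  n8 = LOW  n9 = LOW  n10 = HIGH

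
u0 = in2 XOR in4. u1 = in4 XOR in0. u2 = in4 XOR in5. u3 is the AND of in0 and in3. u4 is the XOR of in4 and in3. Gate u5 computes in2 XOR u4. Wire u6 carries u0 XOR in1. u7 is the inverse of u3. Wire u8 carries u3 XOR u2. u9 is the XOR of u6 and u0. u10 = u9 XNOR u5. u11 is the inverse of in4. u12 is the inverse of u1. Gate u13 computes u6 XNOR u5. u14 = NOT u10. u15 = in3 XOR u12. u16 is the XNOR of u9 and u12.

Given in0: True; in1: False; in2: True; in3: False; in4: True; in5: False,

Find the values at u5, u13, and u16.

u5 = False, u13 = True, u16 = False

u0 = in2 XOR in4 = True XOR True = False
u1 = in4 XOR in0 = True XOR True = False
u4 = in4 XOR in3 = True XOR False = True
u5 = in2 XOR u4 = True XOR True = False
u6 = u0 XOR in1 = False XOR False = False
u9 = u6 XOR u0 = False XOR False = False
u12 = NOT u1 = NOT False = True
u13 = u6 XNOR u5 = False XNOR False = True
u16 = u9 XNOR u12 = False XNOR True = False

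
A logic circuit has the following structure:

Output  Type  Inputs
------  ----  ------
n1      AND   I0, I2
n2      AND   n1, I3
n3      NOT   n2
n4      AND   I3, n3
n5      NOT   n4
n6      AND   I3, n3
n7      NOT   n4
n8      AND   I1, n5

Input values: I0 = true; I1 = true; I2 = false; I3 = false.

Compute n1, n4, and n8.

n1 = I0 AND I2 = true AND false = false
n2 = n1 AND I3 = false AND false = false
n3 = NOT n2 = NOT false = true
n4 = I3 AND n3 = false AND true = false
n5 = NOT n4 = NOT false = true
n8 = I1 AND n5 = true AND true = true

n1 = false, n4 = false, n8 = true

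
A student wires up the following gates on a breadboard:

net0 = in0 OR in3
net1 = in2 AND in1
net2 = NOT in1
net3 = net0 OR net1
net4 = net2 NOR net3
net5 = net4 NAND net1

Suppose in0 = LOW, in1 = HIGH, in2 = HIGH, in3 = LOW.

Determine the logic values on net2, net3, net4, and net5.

net0 = in0 OR in3 = LOW OR LOW = LOW
net1 = in2 AND in1 = HIGH AND HIGH = HIGH
net2 = NOT in1 = NOT HIGH = LOW
net3 = net0 OR net1 = LOW OR HIGH = HIGH
net4 = net2 NOR net3 = LOW NOR HIGH = LOW
net5 = net4 NAND net1 = LOW NAND HIGH = HIGH

net2 = LOW, net3 = HIGH, net4 = LOW, net5 = HIGH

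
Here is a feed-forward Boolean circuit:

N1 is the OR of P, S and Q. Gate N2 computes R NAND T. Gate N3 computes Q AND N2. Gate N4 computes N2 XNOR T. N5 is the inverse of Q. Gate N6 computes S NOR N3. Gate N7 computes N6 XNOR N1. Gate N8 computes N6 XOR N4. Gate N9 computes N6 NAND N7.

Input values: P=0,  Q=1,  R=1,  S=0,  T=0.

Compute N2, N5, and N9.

N1 = P OR S OR Q = 0 OR 0 OR 1 = 1
N2 = R NAND T = 1 NAND 0 = 1
N3 = Q AND N2 = 1 AND 1 = 1
N5 = NOT Q = NOT 1 = 0
N6 = S NOR N3 = 0 NOR 1 = 0
N7 = N6 XNOR N1 = 0 XNOR 1 = 0
N9 = N6 NAND N7 = 0 NAND 0 = 1

N2 = 1  N5 = 0  N9 = 1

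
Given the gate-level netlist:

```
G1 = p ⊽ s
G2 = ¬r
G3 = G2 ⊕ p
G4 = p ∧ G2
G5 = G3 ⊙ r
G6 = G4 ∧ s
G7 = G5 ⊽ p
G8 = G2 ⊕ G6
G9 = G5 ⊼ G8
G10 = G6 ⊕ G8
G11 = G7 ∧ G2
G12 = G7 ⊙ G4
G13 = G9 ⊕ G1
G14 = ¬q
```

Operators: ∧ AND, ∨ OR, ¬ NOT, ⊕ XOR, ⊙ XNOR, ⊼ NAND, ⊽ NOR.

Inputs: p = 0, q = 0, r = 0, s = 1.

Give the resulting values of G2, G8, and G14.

G2 = 1  G8 = 1  G14 = 1

G2 = NOT r = NOT 0 = 1
G4 = p AND G2 = 0 AND 1 = 0
G6 = G4 AND s = 0 AND 1 = 0
G8 = G2 XOR G6 = 1 XOR 0 = 1
G14 = NOT q = NOT 0 = 1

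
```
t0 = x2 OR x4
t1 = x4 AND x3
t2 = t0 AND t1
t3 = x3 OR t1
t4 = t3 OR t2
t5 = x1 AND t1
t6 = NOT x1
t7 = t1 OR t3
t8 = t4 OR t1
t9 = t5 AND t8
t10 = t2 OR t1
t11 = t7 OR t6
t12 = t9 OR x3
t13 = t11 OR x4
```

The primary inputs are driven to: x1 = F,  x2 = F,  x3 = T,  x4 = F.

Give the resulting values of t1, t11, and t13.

t1 = F, t11 = T, t13 = T

t1 = x4 AND x3 = F AND T = F
t3 = x3 OR t1 = T OR F = T
t6 = NOT x1 = NOT F = T
t7 = t1 OR t3 = F OR T = T
t11 = t7 OR t6 = T OR T = T
t13 = t11 OR x4 = T OR F = T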